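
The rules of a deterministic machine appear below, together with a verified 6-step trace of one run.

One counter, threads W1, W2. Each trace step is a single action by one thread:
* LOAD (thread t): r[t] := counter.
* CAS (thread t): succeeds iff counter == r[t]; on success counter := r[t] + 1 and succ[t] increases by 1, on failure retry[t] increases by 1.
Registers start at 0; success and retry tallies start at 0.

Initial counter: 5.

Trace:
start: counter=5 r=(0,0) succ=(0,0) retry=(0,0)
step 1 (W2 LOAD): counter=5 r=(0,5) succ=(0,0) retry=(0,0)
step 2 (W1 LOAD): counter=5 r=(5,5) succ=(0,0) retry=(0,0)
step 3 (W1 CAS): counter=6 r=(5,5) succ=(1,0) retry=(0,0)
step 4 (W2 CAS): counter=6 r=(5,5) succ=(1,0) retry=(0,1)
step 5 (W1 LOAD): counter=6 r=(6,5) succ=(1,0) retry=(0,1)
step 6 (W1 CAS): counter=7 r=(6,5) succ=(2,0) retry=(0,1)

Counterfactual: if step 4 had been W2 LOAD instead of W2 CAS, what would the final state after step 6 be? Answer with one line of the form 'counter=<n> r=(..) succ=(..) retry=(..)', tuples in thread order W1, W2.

counter=7 r=(6,6) succ=(2,0) retry=(0,0)

(re-executing from step 4 with the substitution; state before step 4: counter=6 r=(5,5) succ=(1,0) retry=(0,0))
step 4 (W2 LOAD): counter=6 r=(5,6) succ=(1,0) retry=(0,0)
step 5 (W1 LOAD): counter=6 r=(6,6) succ=(1,0) retry=(0,0)
step 6 (W1 CAS): counter=7 r=(6,6) succ=(2,0) retry=(0,0)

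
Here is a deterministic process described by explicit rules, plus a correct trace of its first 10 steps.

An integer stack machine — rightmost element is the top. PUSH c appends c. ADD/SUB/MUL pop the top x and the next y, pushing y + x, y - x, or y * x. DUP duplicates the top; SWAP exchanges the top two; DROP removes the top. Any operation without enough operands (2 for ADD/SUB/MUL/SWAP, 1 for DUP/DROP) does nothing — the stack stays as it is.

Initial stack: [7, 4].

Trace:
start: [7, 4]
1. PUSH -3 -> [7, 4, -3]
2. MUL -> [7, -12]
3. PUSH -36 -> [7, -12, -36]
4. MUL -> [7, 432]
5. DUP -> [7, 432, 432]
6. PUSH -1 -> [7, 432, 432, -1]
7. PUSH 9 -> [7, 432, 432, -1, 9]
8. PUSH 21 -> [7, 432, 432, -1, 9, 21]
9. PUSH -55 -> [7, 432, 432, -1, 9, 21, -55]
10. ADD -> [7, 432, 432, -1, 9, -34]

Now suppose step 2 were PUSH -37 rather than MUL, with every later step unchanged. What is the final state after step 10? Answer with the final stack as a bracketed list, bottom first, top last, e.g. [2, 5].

(re-executing from step 2 with the substitution; state before step 2: [7, 4, -3])
2. PUSH -37 -> [7, 4, -3, -37]
3. PUSH -36 -> [7, 4, -3, -37, -36]
4. MUL -> [7, 4, -3, 1332]
5. DUP -> [7, 4, -3, 1332, 1332]
6. PUSH -1 -> [7, 4, -3, 1332, 1332, -1]
7. PUSH 9 -> [7, 4, -3, 1332, 1332, -1, 9]
8. PUSH 21 -> [7, 4, -3, 1332, 1332, -1, 9, 21]
9. PUSH -55 -> [7, 4, -3, 1332, 1332, -1, 9, 21, -55]
10. ADD -> [7, 4, -3, 1332, 1332, -1, 9, -34]

[7, 4, -3, 1332, 1332, -1, 9, -34]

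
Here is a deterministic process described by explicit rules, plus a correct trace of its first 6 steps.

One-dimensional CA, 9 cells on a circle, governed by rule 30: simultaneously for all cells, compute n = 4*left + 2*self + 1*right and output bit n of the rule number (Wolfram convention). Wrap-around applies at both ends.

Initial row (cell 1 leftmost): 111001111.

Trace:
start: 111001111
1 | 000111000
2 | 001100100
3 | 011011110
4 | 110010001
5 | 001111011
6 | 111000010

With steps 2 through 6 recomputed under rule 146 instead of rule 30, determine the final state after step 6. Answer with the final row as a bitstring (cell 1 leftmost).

001000100

(re-executing steps 2..6 under rule 146; state before step 2: 000111000)
2 | 001010100
3 | 010000010
4 | 101000101
5 | 000101000
6 | 001000100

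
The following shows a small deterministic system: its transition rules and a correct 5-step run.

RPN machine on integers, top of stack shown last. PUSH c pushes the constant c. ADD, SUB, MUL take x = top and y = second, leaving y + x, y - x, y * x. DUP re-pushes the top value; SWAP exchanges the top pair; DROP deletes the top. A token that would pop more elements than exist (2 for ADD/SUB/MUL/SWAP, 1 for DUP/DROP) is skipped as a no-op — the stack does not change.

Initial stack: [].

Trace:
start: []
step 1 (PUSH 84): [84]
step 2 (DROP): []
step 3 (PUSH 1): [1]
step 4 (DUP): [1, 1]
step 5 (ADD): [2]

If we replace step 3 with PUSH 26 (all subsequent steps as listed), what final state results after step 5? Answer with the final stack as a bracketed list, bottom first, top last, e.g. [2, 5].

[52]

(re-executing from step 3 with the substitution; state before step 3: [])
step 3 (PUSH 26): [26]
step 4 (DUP): [26, 26]
step 5 (ADD): [52]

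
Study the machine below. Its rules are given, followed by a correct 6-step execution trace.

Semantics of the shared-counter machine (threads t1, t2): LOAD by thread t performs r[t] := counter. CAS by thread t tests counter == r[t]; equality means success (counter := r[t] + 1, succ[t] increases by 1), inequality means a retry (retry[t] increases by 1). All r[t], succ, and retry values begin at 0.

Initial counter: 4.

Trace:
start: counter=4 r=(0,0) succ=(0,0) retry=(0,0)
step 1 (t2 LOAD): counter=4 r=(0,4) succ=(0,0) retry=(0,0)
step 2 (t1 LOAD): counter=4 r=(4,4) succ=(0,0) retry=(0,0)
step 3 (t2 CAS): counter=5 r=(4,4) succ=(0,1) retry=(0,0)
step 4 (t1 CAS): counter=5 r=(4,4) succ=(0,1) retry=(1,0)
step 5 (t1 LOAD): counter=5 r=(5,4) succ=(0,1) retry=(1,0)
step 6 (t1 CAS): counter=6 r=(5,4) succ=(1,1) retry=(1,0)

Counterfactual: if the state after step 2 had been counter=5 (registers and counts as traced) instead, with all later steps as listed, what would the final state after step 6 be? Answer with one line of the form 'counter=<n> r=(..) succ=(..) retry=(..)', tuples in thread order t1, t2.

state after step 2 := counter=5 r=(4,4) succ=(0,0) retry=(0,0)
step 3 (t2 CAS): counter=5 r=(4,4) succ=(0,0) retry=(0,1)
step 4 (t1 CAS): counter=5 r=(4,4) succ=(0,0) retry=(1,1)
step 5 (t1 LOAD): counter=5 r=(5,4) succ=(0,0) retry=(1,1)
step 6 (t1 CAS): counter=6 r=(5,4) succ=(1,0) retry=(1,1)

counter=6 r=(5,4) succ=(1,0) retry=(1,1)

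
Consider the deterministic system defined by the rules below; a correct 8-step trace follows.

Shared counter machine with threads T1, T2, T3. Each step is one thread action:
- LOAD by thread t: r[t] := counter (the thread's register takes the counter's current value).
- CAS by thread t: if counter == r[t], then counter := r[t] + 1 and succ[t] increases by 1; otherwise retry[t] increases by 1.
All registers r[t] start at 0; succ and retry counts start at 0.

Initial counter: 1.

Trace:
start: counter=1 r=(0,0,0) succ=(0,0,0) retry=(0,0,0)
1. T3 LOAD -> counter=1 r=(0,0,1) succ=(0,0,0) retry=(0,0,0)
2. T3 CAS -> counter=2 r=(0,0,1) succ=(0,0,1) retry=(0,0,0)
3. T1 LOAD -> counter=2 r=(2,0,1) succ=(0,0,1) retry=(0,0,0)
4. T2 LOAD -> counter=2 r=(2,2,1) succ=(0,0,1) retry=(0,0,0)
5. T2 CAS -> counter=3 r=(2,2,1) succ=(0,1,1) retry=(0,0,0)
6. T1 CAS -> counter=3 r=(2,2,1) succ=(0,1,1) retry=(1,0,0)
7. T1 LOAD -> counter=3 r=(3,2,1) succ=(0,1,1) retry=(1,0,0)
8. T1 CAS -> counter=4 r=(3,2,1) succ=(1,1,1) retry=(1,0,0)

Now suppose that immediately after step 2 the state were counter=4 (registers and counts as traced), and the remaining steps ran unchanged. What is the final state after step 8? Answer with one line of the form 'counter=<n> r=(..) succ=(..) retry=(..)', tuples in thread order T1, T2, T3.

state after step 2 := counter=4 r=(0,0,1) succ=(0,0,1) retry=(0,0,0)
3. T1 LOAD -> counter=4 r=(4,0,1) succ=(0,0,1) retry=(0,0,0)
4. T2 LOAD -> counter=4 r=(4,4,1) succ=(0,0,1) retry=(0,0,0)
5. T2 CAS -> counter=5 r=(4,4,1) succ=(0,1,1) retry=(0,0,0)
6. T1 CAS -> counter=5 r=(4,4,1) succ=(0,1,1) retry=(1,0,0)
7. T1 LOAD -> counter=5 r=(5,4,1) succ=(0,1,1) retry=(1,0,0)
8. T1 CAS -> counter=6 r=(5,4,1) succ=(1,1,1) retry=(1,0,0)

counter=6 r=(5,4,1) succ=(1,1,1) retry=(1,0,0)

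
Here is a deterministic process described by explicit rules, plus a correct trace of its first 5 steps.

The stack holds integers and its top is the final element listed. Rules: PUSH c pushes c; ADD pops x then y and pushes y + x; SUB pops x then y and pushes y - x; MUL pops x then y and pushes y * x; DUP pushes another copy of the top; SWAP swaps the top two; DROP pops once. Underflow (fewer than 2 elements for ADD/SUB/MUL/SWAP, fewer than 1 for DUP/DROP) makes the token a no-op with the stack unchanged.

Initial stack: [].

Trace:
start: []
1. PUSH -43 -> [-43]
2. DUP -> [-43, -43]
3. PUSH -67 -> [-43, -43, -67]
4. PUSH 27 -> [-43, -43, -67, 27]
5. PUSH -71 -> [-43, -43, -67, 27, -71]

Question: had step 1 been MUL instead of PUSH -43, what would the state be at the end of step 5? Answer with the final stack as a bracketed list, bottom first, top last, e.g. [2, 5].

(re-executing from step 1 with the substitution; state before step 1: [])
1. MUL -> []
2. DUP -> []
3. PUSH -67 -> [-67]
4. PUSH 27 -> [-67, 27]
5. PUSH -71 -> [-67, 27, -71]

[-67, 27, -71]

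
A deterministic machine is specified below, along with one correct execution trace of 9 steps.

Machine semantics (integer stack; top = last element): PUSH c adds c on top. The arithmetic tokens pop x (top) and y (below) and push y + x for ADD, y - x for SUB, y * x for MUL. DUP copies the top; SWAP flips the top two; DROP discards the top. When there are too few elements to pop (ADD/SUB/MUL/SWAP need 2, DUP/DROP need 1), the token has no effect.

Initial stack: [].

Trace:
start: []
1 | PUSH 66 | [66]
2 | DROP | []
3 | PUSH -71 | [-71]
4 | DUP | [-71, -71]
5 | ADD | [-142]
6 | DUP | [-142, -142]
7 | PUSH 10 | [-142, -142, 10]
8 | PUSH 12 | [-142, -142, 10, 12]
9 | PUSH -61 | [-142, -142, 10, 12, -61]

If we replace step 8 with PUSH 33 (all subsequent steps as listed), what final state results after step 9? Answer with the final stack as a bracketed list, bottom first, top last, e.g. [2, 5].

(re-executing from step 8 with the substitution; state before step 8: [-142, -142, 10])
8 | PUSH 33 | [-142, -142, 10, 33]
9 | PUSH -61 | [-142, -142, 10, 33, -61]

[-142, -142, 10, 33, -61]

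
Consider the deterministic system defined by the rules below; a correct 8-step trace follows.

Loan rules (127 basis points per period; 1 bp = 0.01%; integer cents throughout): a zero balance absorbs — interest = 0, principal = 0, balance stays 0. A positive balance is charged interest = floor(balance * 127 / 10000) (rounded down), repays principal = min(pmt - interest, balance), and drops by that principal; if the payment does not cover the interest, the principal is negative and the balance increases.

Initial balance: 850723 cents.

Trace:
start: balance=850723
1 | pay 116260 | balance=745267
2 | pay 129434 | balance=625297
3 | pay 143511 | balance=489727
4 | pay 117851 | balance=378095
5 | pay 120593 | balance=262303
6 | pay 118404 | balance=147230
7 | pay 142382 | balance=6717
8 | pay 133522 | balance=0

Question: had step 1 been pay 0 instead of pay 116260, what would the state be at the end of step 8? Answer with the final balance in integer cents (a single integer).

278

(re-executing from step 1 with the substitution; state before step 1: balance=850723)
1 | pay 0 | balance=861527
2 | pay 129434 | balance=743034
3 | pay 143511 | balance=608959
4 | pay 117851 | balance=498841
5 | pay 120593 | balance=384583
6 | pay 118404 | balance=271063
7 | pay 142382 | balance=132123
8 | pay 133522 | balance=278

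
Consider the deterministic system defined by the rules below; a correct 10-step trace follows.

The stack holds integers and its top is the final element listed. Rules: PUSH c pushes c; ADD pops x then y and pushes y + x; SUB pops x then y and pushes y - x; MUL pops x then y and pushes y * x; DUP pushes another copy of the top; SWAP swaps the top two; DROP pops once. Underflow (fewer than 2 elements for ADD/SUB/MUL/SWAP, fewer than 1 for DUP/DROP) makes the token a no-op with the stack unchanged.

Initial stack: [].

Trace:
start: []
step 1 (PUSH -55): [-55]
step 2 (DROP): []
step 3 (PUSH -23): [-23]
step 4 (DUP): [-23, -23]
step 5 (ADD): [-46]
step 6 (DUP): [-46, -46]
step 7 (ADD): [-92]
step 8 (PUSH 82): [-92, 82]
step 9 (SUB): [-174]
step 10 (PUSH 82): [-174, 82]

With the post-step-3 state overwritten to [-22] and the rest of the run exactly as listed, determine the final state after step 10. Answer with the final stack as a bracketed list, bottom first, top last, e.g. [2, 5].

[-170, 82]

state after step 3 := [-22]
step 4 (DUP): [-22, -22]
step 5 (ADD): [-44]
step 6 (DUP): [-44, -44]
step 7 (ADD): [-88]
step 8 (PUSH 82): [-88, 82]
step 9 (SUB): [-170]
step 10 (PUSH 82): [-170, 82]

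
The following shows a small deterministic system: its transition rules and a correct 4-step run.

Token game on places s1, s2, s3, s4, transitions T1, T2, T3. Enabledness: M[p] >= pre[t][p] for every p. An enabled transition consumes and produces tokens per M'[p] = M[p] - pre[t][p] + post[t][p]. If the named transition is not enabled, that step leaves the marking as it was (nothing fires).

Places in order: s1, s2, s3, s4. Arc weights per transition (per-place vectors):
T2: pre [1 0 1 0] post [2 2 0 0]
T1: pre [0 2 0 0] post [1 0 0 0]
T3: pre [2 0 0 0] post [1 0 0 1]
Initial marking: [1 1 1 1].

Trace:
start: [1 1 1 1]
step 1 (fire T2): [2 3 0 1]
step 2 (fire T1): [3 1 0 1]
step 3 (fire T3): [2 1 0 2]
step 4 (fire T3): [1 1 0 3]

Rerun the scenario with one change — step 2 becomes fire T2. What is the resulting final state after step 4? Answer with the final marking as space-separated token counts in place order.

1 3 0 2

(re-executing from step 2 with the substitution; state before step 2: [2 3 0 1])
step 2 (fire T2): [2 3 0 1]
step 3 (fire T3): [1 3 0 2]
step 4 (fire T3): [1 3 0 2]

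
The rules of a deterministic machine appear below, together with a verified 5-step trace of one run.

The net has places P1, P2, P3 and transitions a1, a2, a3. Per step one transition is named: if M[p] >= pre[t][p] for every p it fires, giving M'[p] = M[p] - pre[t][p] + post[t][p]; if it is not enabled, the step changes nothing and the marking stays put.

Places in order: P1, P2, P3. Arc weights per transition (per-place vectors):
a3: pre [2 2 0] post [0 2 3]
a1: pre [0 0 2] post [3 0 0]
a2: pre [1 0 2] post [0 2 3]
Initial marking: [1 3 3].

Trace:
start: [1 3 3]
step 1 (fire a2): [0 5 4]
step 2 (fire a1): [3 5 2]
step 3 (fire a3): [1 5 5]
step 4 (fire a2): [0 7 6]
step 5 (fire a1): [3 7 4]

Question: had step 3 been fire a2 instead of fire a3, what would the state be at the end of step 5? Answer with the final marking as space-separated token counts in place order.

4 9 2

(re-executing from step 3 with the substitution; state before step 3: [3 5 2])
step 3 (fire a2): [2 7 3]
step 4 (fire a2): [1 9 4]
step 5 (fire a1): [4 9 2]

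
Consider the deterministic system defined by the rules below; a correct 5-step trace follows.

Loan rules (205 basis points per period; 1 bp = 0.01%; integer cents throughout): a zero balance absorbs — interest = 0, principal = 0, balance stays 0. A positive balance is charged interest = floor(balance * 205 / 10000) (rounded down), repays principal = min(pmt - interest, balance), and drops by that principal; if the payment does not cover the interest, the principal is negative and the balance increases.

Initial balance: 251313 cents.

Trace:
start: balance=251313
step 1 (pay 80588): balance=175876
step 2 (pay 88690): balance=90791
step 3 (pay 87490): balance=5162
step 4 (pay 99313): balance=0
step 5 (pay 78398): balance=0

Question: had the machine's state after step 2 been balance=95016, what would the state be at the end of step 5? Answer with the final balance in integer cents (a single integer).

0

state after step 2 := balance=95016
step 3 (pay 87490): balance=9473
step 4 (pay 99313): balance=0
step 5 (pay 78398): balance=0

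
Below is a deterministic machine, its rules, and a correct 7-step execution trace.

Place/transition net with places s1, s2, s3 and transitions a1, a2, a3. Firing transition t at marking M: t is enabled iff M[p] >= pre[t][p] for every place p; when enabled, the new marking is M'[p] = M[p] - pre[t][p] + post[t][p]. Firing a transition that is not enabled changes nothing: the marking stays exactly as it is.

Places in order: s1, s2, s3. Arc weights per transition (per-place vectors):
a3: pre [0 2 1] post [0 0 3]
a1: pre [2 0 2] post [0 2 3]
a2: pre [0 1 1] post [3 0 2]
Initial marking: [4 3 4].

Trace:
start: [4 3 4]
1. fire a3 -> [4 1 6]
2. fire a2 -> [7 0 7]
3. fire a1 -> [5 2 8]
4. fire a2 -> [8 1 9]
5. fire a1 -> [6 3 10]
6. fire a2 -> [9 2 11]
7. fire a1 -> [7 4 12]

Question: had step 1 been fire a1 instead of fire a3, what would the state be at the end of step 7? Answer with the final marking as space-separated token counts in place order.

5 8 11

(re-executing from step 1 with the substitution; state before step 1: [4 3 4])
1. fire a1 -> [2 5 5]
2. fire a2 -> [5 4 6]
3. fire a1 -> [3 6 7]
4. fire a2 -> [6 5 8]
5. fire a1 -> [4 7 9]
6. fire a2 -> [7 6 10]
7. fire a1 -> [5 8 11]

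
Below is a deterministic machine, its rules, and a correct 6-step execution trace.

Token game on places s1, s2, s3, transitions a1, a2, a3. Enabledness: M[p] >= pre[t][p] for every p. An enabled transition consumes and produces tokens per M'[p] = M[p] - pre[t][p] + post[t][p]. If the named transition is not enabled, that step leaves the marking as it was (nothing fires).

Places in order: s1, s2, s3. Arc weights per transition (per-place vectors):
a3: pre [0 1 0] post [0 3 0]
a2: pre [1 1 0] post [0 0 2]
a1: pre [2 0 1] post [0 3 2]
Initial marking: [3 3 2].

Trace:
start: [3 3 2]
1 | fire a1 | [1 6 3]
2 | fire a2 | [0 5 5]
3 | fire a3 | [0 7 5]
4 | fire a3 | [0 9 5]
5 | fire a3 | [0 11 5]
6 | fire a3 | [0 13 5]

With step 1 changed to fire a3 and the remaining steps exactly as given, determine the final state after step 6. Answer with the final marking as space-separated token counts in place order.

2 12 4

(re-executing from step 1 with the substitution; state before step 1: [3 3 2])
1 | fire a3 | [3 5 2]
2 | fire a2 | [2 4 4]
3 | fire a3 | [2 6 4]
4 | fire a3 | [2 8 4]
5 | fire a3 | [2 10 4]
6 | fire a3 | [2 12 4]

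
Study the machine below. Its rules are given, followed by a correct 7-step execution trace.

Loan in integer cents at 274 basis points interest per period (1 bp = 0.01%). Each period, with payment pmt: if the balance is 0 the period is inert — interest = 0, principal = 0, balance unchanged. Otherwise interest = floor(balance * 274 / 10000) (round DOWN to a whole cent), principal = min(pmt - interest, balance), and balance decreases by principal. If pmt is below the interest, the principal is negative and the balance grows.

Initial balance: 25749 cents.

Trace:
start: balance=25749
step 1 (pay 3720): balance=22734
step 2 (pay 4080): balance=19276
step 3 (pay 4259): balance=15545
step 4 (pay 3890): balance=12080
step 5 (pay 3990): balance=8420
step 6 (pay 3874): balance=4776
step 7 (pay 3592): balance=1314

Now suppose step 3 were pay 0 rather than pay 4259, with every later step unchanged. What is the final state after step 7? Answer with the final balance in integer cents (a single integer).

6060

(re-executing from step 3 with the substitution; state before step 3: balance=19276)
step 3 (pay 0): balance=19804
step 4 (pay 3890): balance=16456
step 5 (pay 3990): balance=12916
step 6 (pay 3874): balance=9395
step 7 (pay 3592): balance=6060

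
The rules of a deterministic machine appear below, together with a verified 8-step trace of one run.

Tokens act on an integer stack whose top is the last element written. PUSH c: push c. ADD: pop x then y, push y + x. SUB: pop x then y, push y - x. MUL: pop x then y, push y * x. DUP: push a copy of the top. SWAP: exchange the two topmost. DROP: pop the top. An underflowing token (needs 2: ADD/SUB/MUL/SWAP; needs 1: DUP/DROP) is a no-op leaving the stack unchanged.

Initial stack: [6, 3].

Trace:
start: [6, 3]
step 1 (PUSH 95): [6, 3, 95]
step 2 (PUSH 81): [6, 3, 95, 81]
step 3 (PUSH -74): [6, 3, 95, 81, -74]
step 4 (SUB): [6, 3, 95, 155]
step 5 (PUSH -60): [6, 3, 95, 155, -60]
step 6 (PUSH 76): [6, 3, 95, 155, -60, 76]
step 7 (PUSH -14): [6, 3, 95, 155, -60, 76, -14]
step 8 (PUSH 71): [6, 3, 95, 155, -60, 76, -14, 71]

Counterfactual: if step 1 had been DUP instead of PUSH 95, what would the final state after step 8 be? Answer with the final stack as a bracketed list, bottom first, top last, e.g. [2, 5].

[6, 3, 3, 155, -60, 76, -14, 71]

(re-executing from step 1 with the substitution; state before step 1: [6, 3])
step 1 (DUP): [6, 3, 3]
step 2 (PUSH 81): [6, 3, 3, 81]
step 3 (PUSH -74): [6, 3, 3, 81, -74]
step 4 (SUB): [6, 3, 3, 155]
step 5 (PUSH -60): [6, 3, 3, 155, -60]
step 6 (PUSH 76): [6, 3, 3, 155, -60, 76]
step 7 (PUSH -14): [6, 3, 3, 155, -60, 76, -14]
step 8 (PUSH 71): [6, 3, 3, 155, -60, 76, -14, 71]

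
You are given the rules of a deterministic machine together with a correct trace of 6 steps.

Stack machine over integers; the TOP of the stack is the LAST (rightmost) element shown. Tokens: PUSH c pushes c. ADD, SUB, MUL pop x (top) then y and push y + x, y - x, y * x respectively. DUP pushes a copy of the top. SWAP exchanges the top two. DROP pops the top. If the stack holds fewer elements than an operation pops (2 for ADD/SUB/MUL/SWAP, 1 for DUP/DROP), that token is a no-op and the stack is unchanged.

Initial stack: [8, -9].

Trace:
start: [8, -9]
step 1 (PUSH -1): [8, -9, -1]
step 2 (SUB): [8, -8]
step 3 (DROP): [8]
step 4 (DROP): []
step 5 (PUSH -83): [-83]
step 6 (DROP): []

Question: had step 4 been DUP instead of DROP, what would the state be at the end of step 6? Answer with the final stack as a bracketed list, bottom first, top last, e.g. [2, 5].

(re-executing from step 4 with the substitution; state before step 4: [8])
step 4 (DUP): [8, 8]
step 5 (PUSH -83): [8, 8, -83]
step 6 (DROP): [8, 8]

[8, 8]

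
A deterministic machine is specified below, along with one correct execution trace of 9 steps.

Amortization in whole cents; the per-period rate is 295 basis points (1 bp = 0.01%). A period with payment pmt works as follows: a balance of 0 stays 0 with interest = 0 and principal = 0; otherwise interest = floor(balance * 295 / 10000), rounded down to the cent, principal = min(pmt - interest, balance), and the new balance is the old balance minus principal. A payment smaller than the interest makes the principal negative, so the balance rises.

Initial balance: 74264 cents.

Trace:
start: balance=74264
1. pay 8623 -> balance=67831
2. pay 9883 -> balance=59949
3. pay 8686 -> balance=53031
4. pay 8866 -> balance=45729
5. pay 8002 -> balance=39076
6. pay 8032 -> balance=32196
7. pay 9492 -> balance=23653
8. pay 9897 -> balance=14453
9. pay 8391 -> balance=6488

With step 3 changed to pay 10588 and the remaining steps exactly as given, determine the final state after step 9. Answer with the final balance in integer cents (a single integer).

(re-executing from step 3 with the substitution; state before step 3: balance=59949)
3. pay 10588 -> balance=51129
4. pay 8866 -> balance=43771
5. pay 8002 -> balance=37060
6. pay 8032 -> balance=30121
7. pay 9492 -> balance=21517
8. pay 9897 -> balance=12254
9. pay 8391 -> balance=4224

4224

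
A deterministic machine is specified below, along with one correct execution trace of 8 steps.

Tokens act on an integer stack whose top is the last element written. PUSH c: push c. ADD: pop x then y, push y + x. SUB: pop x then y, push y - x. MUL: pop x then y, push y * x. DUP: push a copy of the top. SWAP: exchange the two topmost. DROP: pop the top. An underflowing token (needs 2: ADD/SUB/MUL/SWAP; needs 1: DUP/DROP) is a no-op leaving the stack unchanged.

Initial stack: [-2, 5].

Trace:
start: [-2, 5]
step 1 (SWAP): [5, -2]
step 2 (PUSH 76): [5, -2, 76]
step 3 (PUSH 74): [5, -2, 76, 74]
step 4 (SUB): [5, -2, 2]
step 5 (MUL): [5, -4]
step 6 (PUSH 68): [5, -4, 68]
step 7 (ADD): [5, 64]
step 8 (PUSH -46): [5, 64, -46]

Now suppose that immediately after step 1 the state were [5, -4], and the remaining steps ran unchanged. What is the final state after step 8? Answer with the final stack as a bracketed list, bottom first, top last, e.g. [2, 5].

[5, 60, -46]

state after step 1 := [5, -4]
step 2 (PUSH 76): [5, -4, 76]
step 3 (PUSH 74): [5, -4, 76, 74]
step 4 (SUB): [5, -4, 2]
step 5 (MUL): [5, -8]
step 6 (PUSH 68): [5, -8, 68]
step 7 (ADD): [5, 60]
step 8 (PUSH -46): [5, 60, -46]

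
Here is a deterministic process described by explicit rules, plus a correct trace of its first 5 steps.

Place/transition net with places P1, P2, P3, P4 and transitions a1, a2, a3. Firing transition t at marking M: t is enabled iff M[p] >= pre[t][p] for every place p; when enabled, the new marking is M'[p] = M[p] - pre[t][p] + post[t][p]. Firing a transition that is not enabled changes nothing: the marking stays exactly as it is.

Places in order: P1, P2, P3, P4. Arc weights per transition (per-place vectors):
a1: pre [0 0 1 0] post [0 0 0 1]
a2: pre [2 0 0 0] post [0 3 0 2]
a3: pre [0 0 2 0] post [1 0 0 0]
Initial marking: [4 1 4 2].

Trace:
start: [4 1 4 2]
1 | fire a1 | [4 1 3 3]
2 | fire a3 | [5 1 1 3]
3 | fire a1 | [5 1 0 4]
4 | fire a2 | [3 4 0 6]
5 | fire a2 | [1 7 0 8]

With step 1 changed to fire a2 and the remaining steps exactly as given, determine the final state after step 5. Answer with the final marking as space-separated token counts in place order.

(re-executing from step 1 with the substitution; state before step 1: [4 1 4 2])
1 | fire a2 | [2 4 4 4]
2 | fire a3 | [3 4 2 4]
3 | fire a1 | [3 4 1 5]
4 | fire a2 | [1 7 1 7]
5 | fire a2 | [1 7 1 7]

1 7 1 7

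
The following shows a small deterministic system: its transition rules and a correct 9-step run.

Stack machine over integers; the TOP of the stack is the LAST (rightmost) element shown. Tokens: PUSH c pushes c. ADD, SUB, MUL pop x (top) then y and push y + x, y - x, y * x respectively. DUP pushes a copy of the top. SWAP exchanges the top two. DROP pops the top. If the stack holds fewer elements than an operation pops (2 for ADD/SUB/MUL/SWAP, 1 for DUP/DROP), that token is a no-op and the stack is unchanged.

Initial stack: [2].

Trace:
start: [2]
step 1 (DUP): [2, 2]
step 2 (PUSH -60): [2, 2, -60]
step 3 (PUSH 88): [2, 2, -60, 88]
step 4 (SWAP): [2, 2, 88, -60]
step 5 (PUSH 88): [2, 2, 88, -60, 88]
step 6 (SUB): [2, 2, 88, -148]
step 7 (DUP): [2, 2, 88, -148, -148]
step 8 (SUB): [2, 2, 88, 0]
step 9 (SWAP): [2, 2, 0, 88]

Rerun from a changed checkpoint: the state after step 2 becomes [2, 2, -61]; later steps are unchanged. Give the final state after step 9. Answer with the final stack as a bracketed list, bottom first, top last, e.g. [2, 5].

[2, 2, 0, 88]

state after step 2 := [2, 2, -61]
step 3 (PUSH 88): [2, 2, -61, 88]
step 4 (SWAP): [2, 2, 88, -61]
step 5 (PUSH 88): [2, 2, 88, -61, 88]
step 6 (SUB): [2, 2, 88, -149]
step 7 (DUP): [2, 2, 88, -149, -149]
step 8 (SUB): [2, 2, 88, 0]
step 9 (SWAP): [2, 2, 0, 88]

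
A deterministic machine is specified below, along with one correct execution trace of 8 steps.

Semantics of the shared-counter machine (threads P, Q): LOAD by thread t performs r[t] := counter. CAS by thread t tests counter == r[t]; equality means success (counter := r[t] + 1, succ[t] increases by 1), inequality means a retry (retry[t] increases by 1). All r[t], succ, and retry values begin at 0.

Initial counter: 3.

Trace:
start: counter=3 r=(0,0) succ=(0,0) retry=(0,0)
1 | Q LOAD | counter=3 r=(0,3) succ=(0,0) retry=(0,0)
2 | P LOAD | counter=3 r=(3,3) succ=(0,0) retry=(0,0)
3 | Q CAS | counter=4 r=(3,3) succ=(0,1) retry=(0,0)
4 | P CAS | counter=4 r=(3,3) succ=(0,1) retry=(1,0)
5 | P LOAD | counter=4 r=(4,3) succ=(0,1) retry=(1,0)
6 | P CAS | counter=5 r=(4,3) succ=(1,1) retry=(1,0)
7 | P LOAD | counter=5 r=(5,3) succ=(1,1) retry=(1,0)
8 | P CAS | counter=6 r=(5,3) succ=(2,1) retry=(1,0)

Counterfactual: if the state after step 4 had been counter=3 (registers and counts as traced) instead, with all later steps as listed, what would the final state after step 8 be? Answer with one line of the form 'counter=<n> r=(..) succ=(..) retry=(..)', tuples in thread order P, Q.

state after step 4 := counter=3 r=(3,3) succ=(0,1) retry=(1,0)
5 | P LOAD | counter=3 r=(3,3) succ=(0,1) retry=(1,0)
6 | P CAS | counter=4 r=(3,3) succ=(1,1) retry=(1,0)
7 | P LOAD | counter=4 r=(4,3) succ=(1,1) retry=(1,0)
8 | P CAS | counter=5 r=(4,3) succ=(2,1) retry=(1,0)

counter=5 r=(4,3) succ=(2,1) retry=(1,0)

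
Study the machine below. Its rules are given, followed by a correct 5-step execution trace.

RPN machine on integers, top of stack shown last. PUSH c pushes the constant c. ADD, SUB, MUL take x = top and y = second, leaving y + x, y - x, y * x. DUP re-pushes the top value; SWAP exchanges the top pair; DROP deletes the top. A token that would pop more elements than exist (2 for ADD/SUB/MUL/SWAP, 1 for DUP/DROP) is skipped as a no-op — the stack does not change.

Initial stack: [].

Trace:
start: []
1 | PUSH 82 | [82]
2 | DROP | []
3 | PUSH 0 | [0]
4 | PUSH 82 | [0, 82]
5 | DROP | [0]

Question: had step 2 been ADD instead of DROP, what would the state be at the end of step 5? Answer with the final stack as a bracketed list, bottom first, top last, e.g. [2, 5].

[82, 0]

(re-executing from step 2 with the substitution; state before step 2: [82])
2 | ADD | [82]
3 | PUSH 0 | [82, 0]
4 | PUSH 82 | [82, 0, 82]
5 | DROP | [82, 0]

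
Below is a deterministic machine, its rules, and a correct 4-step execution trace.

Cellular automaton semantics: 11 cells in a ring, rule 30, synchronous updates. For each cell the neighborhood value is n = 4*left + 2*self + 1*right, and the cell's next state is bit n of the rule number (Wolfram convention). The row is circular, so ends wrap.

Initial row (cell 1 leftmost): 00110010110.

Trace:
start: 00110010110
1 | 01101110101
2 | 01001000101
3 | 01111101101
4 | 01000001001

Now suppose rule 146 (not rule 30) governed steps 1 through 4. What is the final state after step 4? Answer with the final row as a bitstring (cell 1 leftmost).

(re-executing steps 1..4 under rule 146; state before step 1: 00110010110)
1 | 01001100001
2 | 00110010010
3 | 01001101101
4 | 00110000000

00110000000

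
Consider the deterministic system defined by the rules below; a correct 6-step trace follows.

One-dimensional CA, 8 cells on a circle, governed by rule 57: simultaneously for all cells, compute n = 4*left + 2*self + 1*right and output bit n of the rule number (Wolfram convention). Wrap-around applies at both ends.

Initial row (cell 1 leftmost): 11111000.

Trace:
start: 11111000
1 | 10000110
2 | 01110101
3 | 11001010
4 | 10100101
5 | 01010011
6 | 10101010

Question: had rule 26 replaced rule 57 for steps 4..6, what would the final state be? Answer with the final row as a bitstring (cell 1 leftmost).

(re-executing steps 4..6 under rule 26; state before step 4: 11001010)
4 | 10110000
5 | 00101001
6 | 11000110

11000110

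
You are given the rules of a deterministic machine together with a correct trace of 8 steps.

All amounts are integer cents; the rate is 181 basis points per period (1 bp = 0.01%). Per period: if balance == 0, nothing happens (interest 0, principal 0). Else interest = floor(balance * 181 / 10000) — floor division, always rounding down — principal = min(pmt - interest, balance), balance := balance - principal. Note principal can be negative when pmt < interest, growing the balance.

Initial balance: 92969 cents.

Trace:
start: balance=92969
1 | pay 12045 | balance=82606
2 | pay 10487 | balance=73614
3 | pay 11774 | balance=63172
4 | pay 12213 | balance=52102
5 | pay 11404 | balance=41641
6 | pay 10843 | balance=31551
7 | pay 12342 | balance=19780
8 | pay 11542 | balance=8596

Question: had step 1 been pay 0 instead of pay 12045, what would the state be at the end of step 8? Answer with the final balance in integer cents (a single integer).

(re-executing from step 1 with the substitution; state before step 1: balance=92969)
1 | pay 0 | balance=94651
2 | pay 10487 | balance=85877
3 | pay 11774 | balance=75657
4 | pay 12213 | balance=64813
5 | pay 11404 | balance=54582
6 | pay 10843 | balance=44726
7 | pay 12342 | balance=33193
8 | pay 11542 | balance=22251

22251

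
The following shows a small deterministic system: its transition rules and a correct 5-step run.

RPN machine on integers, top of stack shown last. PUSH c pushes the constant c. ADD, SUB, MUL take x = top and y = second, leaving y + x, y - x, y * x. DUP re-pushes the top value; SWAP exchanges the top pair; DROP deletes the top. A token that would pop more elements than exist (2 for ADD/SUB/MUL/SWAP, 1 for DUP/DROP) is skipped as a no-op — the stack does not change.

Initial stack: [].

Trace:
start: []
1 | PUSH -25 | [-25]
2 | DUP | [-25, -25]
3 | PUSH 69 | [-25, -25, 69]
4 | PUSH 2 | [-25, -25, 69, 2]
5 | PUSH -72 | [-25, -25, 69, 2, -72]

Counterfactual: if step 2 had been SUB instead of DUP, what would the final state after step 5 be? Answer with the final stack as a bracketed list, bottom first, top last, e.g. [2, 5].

[-25, 69, 2, -72]

(re-executing from step 2 with the substitution; state before step 2: [-25])
2 | SUB | [-25]
3 | PUSH 69 | [-25, 69]
4 | PUSH 2 | [-25, 69, 2]
5 | PUSH -72 | [-25, 69, 2, -72]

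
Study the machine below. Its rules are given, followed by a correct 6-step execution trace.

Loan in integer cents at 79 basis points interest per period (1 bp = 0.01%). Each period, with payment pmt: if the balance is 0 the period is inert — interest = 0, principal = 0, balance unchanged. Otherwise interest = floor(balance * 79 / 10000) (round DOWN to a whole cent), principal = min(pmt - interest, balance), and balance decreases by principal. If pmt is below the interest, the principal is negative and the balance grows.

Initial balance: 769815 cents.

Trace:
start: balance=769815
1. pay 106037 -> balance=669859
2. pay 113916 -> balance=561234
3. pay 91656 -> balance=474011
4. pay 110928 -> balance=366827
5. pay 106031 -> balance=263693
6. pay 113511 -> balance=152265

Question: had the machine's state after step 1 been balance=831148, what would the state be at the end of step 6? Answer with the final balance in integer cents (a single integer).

state after step 1 := balance=831148
2. pay 113916 -> balance=723798
3. pay 91656 -> balance=637860
4. pay 110928 -> balance=531971
5. pay 106031 -> balance=430142
6. pay 113511 -> balance=320029

320029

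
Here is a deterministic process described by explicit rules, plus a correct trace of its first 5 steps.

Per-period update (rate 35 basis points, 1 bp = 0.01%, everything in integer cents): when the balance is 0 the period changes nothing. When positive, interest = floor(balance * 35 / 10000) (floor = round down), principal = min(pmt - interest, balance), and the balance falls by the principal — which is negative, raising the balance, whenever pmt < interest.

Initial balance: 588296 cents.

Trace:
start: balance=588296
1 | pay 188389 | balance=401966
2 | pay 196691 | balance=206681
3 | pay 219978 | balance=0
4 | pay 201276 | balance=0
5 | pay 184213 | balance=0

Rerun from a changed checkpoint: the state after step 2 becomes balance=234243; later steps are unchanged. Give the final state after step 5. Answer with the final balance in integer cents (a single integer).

state after step 2 := balance=234243
3 | pay 219978 | balance=15084
4 | pay 201276 | balance=0
5 | pay 184213 | balance=0

0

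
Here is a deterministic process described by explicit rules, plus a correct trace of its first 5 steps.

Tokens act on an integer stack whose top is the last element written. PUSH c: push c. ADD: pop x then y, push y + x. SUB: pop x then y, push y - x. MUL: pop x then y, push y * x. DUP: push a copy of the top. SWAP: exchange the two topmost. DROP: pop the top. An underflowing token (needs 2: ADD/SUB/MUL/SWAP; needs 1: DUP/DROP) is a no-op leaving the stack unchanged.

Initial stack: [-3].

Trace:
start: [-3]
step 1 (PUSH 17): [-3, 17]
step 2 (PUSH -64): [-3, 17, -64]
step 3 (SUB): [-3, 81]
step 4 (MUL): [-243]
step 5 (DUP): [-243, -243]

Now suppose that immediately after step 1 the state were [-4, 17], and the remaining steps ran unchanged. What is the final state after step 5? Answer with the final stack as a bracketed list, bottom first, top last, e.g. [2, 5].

[-324, -324]

state after step 1 := [-4, 17]
step 2 (PUSH -64): [-4, 17, -64]
step 3 (SUB): [-4, 81]
step 4 (MUL): [-324]
step 5 (DUP): [-324, -324]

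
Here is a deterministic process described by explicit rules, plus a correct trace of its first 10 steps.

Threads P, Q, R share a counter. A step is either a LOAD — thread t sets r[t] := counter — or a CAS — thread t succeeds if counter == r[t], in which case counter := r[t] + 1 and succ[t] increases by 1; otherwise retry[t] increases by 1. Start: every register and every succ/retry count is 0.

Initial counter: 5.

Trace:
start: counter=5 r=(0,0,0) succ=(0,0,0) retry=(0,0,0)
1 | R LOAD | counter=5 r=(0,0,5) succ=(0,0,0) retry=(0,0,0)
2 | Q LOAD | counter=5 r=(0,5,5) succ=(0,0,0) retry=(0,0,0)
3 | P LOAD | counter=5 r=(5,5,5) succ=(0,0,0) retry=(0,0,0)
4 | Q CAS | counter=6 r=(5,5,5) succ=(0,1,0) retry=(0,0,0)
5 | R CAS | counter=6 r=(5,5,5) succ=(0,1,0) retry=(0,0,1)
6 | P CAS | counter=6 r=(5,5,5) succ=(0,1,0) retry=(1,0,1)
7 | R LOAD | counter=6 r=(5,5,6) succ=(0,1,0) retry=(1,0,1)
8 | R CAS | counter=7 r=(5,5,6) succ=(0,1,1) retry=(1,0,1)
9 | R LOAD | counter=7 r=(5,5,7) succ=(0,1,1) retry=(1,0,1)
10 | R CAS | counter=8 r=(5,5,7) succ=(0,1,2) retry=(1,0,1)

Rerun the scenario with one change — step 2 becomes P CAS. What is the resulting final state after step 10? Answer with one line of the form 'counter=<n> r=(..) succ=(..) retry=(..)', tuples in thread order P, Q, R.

counter=8 r=(5,0,7) succ=(0,0,3) retry=(2,1,0)

(re-executing from step 2 with the substitution; state before step 2: counter=5 r=(0,0,5) succ=(0,0,0) retry=(0,0,0))
2 | P CAS | counter=5 r=(0,0,5) succ=(0,0,0) retry=(1,0,0)
3 | P LOAD | counter=5 r=(5,0,5) succ=(0,0,0) retry=(1,0,0)
4 | Q CAS | counter=5 r=(5,0,5) succ=(0,0,0) retry=(1,1,0)
5 | R CAS | counter=6 r=(5,0,5) succ=(0,0,1) retry=(1,1,0)
6 | P CAS | counter=6 r=(5,0,5) succ=(0,0,1) retry=(2,1,0)
7 | R LOAD | counter=6 r=(5,0,6) succ=(0,0,1) retry=(2,1,0)
8 | R CAS | counter=7 r=(5,0,6) succ=(0,0,2) retry=(2,1,0)
9 | R LOAD | counter=7 r=(5,0,7) succ=(0,0,2) retry=(2,1,0)
10 | R CAS | counter=8 r=(5,0,7) succ=(0,0,3) retry=(2,1,0)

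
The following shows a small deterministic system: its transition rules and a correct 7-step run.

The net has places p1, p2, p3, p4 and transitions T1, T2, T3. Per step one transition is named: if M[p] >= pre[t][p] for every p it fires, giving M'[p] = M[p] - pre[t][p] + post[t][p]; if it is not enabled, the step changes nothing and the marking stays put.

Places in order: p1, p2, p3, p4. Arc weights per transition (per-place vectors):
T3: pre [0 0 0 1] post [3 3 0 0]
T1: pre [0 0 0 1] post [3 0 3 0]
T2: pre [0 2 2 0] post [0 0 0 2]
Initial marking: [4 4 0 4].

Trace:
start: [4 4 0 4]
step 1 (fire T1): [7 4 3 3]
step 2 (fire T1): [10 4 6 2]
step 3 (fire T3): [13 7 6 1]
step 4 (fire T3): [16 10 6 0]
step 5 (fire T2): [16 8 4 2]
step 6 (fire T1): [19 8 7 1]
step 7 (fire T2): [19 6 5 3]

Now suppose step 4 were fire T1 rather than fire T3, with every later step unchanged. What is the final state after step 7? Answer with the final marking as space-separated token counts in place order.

19 3 8 3

(re-executing from step 4 with the substitution; state before step 4: [13 7 6 1])
step 4 (fire T1): [16 7 9 0]
step 5 (fire T2): [16 5 7 2]
step 6 (fire T1): [19 5 10 1]
step 7 (fire T2): [19 3 8 3]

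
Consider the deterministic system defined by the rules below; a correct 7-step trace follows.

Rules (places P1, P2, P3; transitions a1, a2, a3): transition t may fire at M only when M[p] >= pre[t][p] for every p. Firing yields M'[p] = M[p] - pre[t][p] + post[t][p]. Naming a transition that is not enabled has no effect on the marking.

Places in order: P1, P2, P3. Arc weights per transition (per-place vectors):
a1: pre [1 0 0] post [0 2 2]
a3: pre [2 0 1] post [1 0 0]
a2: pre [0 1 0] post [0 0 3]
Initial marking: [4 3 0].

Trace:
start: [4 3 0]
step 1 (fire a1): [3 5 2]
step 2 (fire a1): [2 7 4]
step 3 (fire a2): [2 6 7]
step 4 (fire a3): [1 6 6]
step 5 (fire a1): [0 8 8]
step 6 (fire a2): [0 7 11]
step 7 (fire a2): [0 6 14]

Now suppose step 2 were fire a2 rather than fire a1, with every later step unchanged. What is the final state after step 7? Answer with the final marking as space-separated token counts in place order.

(re-executing from step 2 with the substitution; state before step 2: [3 5 2])
step 2 (fire a2): [3 4 5]
step 3 (fire a2): [3 3 8]
step 4 (fire a3): [2 3 7]
step 5 (fire a1): [1 5 9]
step 6 (fire a2): [1 4 12]
step 7 (fire a2): [1 3 15]

1 3 15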